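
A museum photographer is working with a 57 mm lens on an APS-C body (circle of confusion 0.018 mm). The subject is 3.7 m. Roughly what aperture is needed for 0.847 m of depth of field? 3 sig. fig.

f/5.60

Write h = H − f = f²/(N·c). The thin-lens limits are Dn = s·h/(h + (s−f)) and Df = s·h/(h − (s−f)), so DoF = Df − Dn = 2·s·(s−f)·h / (h² − (s−f)²).
That is a quadratic in h: DoF·h² − 2·s·(s−f)·h − DoF·(s−f)² = 0 ⇒ h = (s−f)·(s + √(s² + DoF²)) / DoF = 3643 × (3700 + √(3700² + 847²)) / 847 = 3643 × (3700 + 3795.71) / 847 ≈ 32240 mm.
Then N = f²/(c·h) = 57² / (0.018 × 32240) = 3249 / 580.31 ≈ 5.60.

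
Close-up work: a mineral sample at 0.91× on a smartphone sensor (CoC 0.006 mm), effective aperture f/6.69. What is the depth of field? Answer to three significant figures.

0.0969 mm

At magnification m, DoF ≈ 2·N_eff·c/m² = 2 × 6.69 × 0.006 / 0.91² = 0.08028 / 0.8281 ≈ 0.0969 mm.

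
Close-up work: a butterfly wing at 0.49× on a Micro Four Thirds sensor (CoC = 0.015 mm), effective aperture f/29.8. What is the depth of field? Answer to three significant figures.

At magnification m, DoF ≈ 2·N_eff·c/m² = 2 × 29.8 × 0.015 / 0.49² = 0.894 / 0.2401 ≈ 3.72 mm.

3.72 mm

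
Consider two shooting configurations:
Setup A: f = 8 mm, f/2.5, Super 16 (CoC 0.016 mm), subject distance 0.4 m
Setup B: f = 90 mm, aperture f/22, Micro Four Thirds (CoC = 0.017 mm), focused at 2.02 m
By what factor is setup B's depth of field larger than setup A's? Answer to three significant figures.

Setup A: H = 8²/(2.5×0.016) + 8 ≈ 1608.0 mm; DoF = Df − Dn = 529.80 − 321.29 ≈ 208.51 mm.
Setup B: H = 90²/(22×0.017) + 90 ≈ 21747.8 mm; DoF = Df − Dn = 2217.62 − 1854.72 ≈ 362.90 mm.
Ratio = 362.90 / 208.51 ≈ 1.74.

1.74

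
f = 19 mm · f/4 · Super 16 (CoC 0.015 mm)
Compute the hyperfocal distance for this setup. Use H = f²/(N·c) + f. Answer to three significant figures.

6.04 m

Hyperfocal distance H = f²/(N·c) + f = 19²/(4 × 0.015) + 19 = 361/0.06 + 19 ≈ 6035.7 mm ≈ 6.04 m.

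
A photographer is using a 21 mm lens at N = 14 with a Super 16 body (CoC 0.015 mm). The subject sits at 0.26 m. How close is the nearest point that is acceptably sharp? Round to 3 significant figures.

Hyperfocal distance H = f²/(N·c) + f = 21²/(14 × 0.015) + 21 = 441/0.21 + 21 ≈ 2121.0 mm ≈ 2.121 m.
Near limit Dn = s·(H − f)/(H + s − 2f) = 260 × (2121.0 − 21) / (2121.0 + 260 − 2 × 21) = 260 × 2100.0 / 2339.0 ≈ 233.43 mm.

233 mm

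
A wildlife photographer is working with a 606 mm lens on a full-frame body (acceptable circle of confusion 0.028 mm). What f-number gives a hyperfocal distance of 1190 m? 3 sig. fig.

Rearrange H = f²/(N·c) + f for N: N = f² / ((H − f)·c).
N = 606² / ((1190000 − 606) × 0.028) = 367236 / 33303 ≈ 11.

f/11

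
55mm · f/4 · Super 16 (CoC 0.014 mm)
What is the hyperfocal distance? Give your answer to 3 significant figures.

Hyperfocal distance H = f²/(N·c) + f = 55²/(4 × 0.014) + 55 = 3025/0.056 + 55 ≈ 54072.9 mm ≈ 54.1 m.

54.1 m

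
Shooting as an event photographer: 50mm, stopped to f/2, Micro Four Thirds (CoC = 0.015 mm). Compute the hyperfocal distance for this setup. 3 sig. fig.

83.4 m

Hyperfocal distance H = f²/(N·c) + f = 50²/(2 × 0.015) + 50 = 2500/0.03 + 50 ≈ 83383.3 mm ≈ 83.4 m.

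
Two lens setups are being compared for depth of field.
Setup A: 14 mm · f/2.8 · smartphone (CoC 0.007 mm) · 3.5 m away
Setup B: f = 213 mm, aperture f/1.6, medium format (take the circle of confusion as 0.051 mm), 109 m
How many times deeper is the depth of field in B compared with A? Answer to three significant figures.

Setup A: H = 14²/(2.8×0.007) + 14 ≈ 10014.0 mm; DoF = Df − Dn = 5373.0 − 2595.3 ≈ 2777.7 mm.
Setup B: H = 213²/(1.6×0.051) + 213 ≈ 556205.6 mm; DoF = Df − Dn = 135515 − 91163 ≈ 44352 mm.
Ratio = 44352 / 2777.7 ≈ 16.0.

16.0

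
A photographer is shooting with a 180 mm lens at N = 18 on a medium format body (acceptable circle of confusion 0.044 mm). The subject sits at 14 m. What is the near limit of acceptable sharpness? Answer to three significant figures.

10.5 m

Hyperfocal distance H = f²/(N·c) + f = 180²/(18 × 0.044) + 180 = 32400/0.792 + 180 ≈ 41089.1 mm ≈ 41.09 m.
Near limit Dn = s·(H − f)/(H + s − 2f) = 14000 × (41089.1 − 180) / (41089.1 + 14000 − 2 × 180) = 14000 × 40909.1 / 54729.1 ≈ 10465 mm ≈ 10.5 m.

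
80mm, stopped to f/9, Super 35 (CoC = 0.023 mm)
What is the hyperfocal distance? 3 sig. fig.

Hyperfocal distance H = f²/(N·c) + f = 80²/(9 × 0.023) + 80 = 6400/0.207 + 80 ≈ 30997.9 mm ≈ 31.0 m.

31.0 m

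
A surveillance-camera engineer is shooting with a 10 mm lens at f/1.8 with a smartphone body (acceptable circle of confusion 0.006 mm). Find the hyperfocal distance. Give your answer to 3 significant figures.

Hyperfocal distance H = f²/(N·c) + f = 10²/(1.8 × 0.006) + 10 = 100/0.0108 + 10 ≈ 9269.3 mm ≈ 9.27 m.

9.27 m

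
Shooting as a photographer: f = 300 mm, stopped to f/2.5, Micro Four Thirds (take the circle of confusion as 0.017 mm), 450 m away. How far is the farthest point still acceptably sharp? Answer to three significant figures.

Hyperfocal distance H = f²/(N·c) + f = 300²/(2.5 × 0.017) + 300 = 90000/0.0425 + 300 ≈ 2117947.1 mm ≈ 2118 m.
Far limit Df = s·(H − f)/(H − s) = 450000 × (2117947.1 − 300) / (2117947.1 − 450000) = 450000 × 2117647.1 / 1667947.1 ≈ 571326 mm ≈ 571 m.

571 m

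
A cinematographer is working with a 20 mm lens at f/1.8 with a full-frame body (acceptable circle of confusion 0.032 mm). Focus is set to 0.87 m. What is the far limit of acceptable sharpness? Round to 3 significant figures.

Hyperfocal distance H = f²/(N·c) + f = 20²/(1.8 × 0.032) + 20 = 400/0.0576 + 20 ≈ 6964.4 mm ≈ 6.964 m.
Far limit Df = s·(H − f)/(H − s) = 870 × (6964.4 − 20) / (6964.4 − 870) = 870 × 6944.4 / 6094.4 ≈ 991.34 mm ≈ 0.991 m.

0.991 m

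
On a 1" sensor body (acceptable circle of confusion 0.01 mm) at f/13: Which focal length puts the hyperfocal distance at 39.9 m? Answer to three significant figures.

72.0 mm

From H = f²/(N·c) + f, with f ≪ H: f ≈ √(H·N·c) = √(39900 × 13 × 0.01) = √5187.0 ≈ 72.02 mm.
The +f correction barely moves this — solving exactly, f² + N·c·f − N·c·H = 0 ⇒ f = (−N·c + √((N·c)² + 4·N·c·H))/2 = (−0.13 + √20748)/2 ≈ 71.956 mm, so f ≈ 72.0 mm.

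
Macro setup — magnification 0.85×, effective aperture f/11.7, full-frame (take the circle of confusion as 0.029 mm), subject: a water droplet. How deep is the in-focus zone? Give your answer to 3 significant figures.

0.939 mm

At magnification m, DoF ≈ 2·N_eff·c/m² = 2 × 11.7 × 0.029 / 0.85² = 0.6786 / 0.7225 ≈ 0.939 mm.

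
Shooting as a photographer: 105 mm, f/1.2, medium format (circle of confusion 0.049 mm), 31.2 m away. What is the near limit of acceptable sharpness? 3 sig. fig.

Hyperfocal distance H = f²/(N·c) + f = 105²/(1.2 × 0.049) + 105 = 11025/0.0588 + 105 ≈ 187605.0 mm ≈ 187.6 m.
Near limit Dn = s·(H − f)/(H + s − 2f) = 31200 × (187605.0 − 105) / (187605.0 + 31200 − 2 × 105) = 31200 × 187500.0 / 218595.0 ≈ 26762 mm ≈ 26.8 m.

26.8 m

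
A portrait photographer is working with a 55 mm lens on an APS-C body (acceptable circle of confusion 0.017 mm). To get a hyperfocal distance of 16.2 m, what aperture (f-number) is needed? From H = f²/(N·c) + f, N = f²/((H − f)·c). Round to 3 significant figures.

Rearrange H = f²/(N·c) + f for N: N = f² / ((H − f)·c).
N = 55² / ((16200 − 55) × 0.017) = 3025 / 274.5 ≈ 11.

f/11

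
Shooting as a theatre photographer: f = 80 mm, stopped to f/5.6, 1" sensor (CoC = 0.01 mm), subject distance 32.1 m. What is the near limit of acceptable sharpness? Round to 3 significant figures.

Hyperfocal distance H = f²/(N·c) + f = 80²/(5.6 × 0.01) + 80 = 6400/0.056 + 80 ≈ 114365.7 mm ≈ 114.4 m.
Near limit Dn = s·(H − f)/(H + s − 2f) = 32100 × (114365.7 − 80) / (114365.7 + 32100 − 2 × 80) = 32100 × 114285.7 / 146305.7 ≈ 25075 mm ≈ 25.1 m.

25.1 m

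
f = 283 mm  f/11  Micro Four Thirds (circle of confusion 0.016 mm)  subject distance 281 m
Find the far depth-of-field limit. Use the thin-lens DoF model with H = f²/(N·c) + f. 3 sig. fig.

733 m

Hyperfocal distance H = f²/(N·c) + f = 283²/(11 × 0.016) + 283 = 80089/0.176 + 283 ≈ 455334.1 mm ≈ 455.3 m.
Far limit Df = s·(H − f)/(H − s) = 281000 × (455334.1 − 283) / (455334.1 − 281000) = 281000 × 455051.1 / 174334.1 ≈ 733473 mm ≈ 733 m.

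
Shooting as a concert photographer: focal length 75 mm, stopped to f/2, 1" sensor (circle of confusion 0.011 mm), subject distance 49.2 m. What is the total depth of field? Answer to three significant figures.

Hyperfocal distance H = f²/(N·c) + f = 75²/(2 × 0.011) + 75 = 5625/0.022 + 75 ≈ 255756.8 mm ≈ 255.8 m.
Near limit Dn = s·(H − f)/(H + s − 2f) = 49200 × (255756.8 − 75) / (255756.8 + 49200 − 2 × 75) = 49200 × 255681.8 / 304806.8 ≈ 41271 mm.
Far limit Df = s·(H − f)/(H − s) = 49200 × (255756.8 − 75) / (255756.8 − 49200) = 49200 × 255681.8 / 206556.8 ≈ 60901 mm.
Depth of field = Df − Dn = 60901 − 41271 ≈ 19630 mm ≈ 19.6 m.

19.6 m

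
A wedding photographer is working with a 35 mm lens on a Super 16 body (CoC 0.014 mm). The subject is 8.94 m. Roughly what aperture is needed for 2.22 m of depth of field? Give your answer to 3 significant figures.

Write h = H − f = f²/(N·c). The thin-lens limits are Dn = s·h/(h + (s−f)) and Df = s·h/(h − (s−f)), so DoF = Df − Dn = 2·s·(s−f)·h / (h² − (s−f)²).
That is a quadratic in h: DoF·h² − 2·s·(s−f)·h − DoF·(s−f)² = 0 ⇒ h = (s−f)·(s + √(s² + DoF²)) / DoF = 8905 × (8940 + √(8940² + 2220²)) / 2220 = 8905 × (8940 + 9211.51) / 2220 ≈ 72810 mm.
Then N = f²/(c·h) = 35² / (0.014 × 72810) = 1225 / 1019.3 ≈ 1.20.

f/1.20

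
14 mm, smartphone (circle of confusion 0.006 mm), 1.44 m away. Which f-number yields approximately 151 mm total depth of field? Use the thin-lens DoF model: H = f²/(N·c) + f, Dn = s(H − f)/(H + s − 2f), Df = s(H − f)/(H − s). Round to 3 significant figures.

f/1.20

Write h = H − f = f²/(N·c). The thin-lens limits are Dn = s·h/(h + (s−f)) and Df = s·h/(h − (s−f)), so DoF = Df − Dn = 2·s·(s−f)·h / (h² − (s−f)²).
That is a quadratic in h: DoF·h² − 2·s·(s−f)·h − DoF·(s−f)² = 0 ⇒ h = (s−f)·(s + √(s² + DoF²)) / DoF = 1426 × (1440 + √(1440² + 151²)) / 151 = 1426 × (1440 + 1447.90) / 151 ≈ 27272 mm.
Then N = f²/(c·h) = 14² / (0.006 × 27272) = 196 / 163.63 ≈ 1.20.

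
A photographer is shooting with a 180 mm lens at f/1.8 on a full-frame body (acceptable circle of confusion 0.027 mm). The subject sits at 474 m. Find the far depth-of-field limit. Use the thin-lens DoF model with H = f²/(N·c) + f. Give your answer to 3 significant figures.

1640 m

Hyperfocal distance H = f²/(N·c) + f = 180²/(1.8 × 0.027) + 180 = 32400/0.0486 + 180 ≈ 666846.7 mm ≈ 666.8 m.
Far limit Df = s·(H − f)/(H − s) = 474000 × (666846.7 − 180) / (666846.7 − 474000) = 474000 × 666666.7 / 192846.7 ≈ 1638608 mm ≈ 1640 m.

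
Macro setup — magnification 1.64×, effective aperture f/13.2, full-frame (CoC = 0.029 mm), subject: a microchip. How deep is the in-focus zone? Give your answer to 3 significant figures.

At magnification m, DoF ≈ 2·N_eff·c/m² = 2 × 13.2 × 0.029 / 1.64² = 0.7656 / 2.69 ≈ 0.285 mm.

0.285 mm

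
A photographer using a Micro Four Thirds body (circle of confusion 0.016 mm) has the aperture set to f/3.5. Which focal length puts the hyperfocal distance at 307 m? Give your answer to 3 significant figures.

131 mm

From H = f²/(N·c) + f, with f ≪ H: f ≈ √(H·N·c) = √(307000 × 3.5 × 0.016) = √17192 ≈ 131.1 mm.
The +f correction barely moves this — solving exactly, f² + N·c·f − N·c·H = 0 ⇒ f = (−N·c + √((N·c)² + 4·N·c·H))/2 = (−0.056 + √68768)/2 ≈ 131.09 mm, so f ≈ 131 mm.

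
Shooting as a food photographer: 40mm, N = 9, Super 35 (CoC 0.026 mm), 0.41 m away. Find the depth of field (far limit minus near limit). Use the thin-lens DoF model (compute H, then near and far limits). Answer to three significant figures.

Hyperfocal distance H = f²/(N·c) + f = 40²/(9 × 0.026) + 40 = 1600/0.234 + 40 ≈ 6877.6 mm ≈ 6.878 m.
Near limit Dn = s·(H − f)/(H + s − 2f) = 410 × (6877.6 − 40) / (6877.6 + 410 − 2 × 40) = 410 × 6837.6 / 7207.6 ≈ 388.953 mm.
Far limit Df = s·(H − f)/(H − s) = 410 × (6877.6 − 40) / (6877.6 − 410) = 410 × 6837.6 / 6467.6 ≈ 433.455 mm.
Depth of field = Df − Dn = 433.455 − 388.953 ≈ 44.502 mm.

44.5 mm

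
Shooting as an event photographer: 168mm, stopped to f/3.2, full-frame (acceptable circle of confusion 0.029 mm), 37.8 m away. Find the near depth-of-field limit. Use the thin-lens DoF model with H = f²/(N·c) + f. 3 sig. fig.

33.6 m

Hyperfocal distance H = f²/(N·c) + f = 168²/(3.2 × 0.029) + 168 = 28224/0.0928 + 168 ≈ 304305.9 mm ≈ 304.3 m.
Near limit Dn = s·(H − f)/(H + s − 2f) = 37800 × (304305.9 − 168) / (304305.9 + 37800 − 2 × 168) = 37800 × 304137.9 / 341769.9 ≈ 33638 mm ≈ 33.6 m.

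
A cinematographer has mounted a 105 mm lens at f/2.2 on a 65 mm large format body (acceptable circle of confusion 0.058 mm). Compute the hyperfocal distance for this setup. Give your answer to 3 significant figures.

86.5 m

Hyperfocal distance H = f²/(N·c) + f = 105²/(2.2 × 0.058) + 105 = 11025/0.1276 + 105 ≈ 86507.8 mm ≈ 86.5 m.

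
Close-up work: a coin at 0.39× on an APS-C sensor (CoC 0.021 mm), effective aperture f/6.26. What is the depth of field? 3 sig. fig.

1.73 mm

At magnification m, DoF ≈ 2·N_eff·c/m² = 2 × 6.26 × 0.021 / 0.39² = 0.2629 / 0.1521 ≈ 1.73 mm.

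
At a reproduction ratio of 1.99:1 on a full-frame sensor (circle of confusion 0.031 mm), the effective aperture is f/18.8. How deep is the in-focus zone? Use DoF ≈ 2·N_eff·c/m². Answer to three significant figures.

At magnification m, DoF ≈ 2·N_eff·c/m² = 2 × 18.8 × 0.031 / 1.99² = 1.166 / 3.96 ≈ 0.294 mm.

0.294 mm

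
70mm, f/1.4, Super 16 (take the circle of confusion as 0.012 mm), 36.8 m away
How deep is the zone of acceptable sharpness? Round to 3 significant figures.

Hyperfocal distance H = f²/(N·c) + f = 70²/(1.4 × 0.012) + 70 = 4900/0.0168 + 70 ≈ 291736.7 mm ≈ 291.7 m.
Near limit Dn = s·(H − f)/(H + s − 2f) = 36800 × (291736.7 − 70) / (291736.7 + 36800 − 2 × 70) = 36800 × 291666.7 / 328396.7 ≈ 32684.1 mm.
Far limit Df = s·(H − f)/(H − s) = 36800 × (291736.7 − 70) / (291736.7 − 36800) = 36800 × 291666.7 / 254936.7 ≈ 42102.0 mm.
Depth of field = Df − Dn = 42102.0 − 32684.1 ≈ 9417.9 mm ≈ 9.42 m.

9.42 m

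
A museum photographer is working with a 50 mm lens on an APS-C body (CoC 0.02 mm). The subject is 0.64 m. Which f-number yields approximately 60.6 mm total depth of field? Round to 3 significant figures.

f/10

Write h = H − f = f²/(N·c). The thin-lens limits are Dn = s·h/(h + (s−f)) and Df = s·h/(h − (s−f)), so DoF = Df − Dn = 2·s·(s−f)·h / (h² − (s−f)²).
That is a quadratic in h: DoF·h² − 2·s·(s−f)·h − DoF·(s−f)² = 0 ⇒ h = (s−f)·(s + √(s² + DoF²)) / DoF = 590 × (640 + √(640² + 60.6²)) / 60.6 = 590 × (640 + 642.863) / 60.6 ≈ 12490 mm.
Then N = f²/(c·h) = 50² / (0.02 × 12490) = 2500 / 249.80 ≈ 10.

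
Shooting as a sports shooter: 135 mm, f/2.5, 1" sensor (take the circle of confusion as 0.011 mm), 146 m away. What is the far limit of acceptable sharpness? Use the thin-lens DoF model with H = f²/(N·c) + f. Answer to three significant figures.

Hyperfocal distance H = f²/(N·c) + f = 135²/(2.5 × 0.011) + 135 = 18225/0.0275 + 135 ≈ 662862.3 mm ≈ 662.9 m.
Far limit Df = s·(H − f)/(H − s) = 146000 × (662862.3 − 135) / (662862.3 − 146000) = 146000 × 662727.3 / 516862.3 ≈ 187203 mm ≈ 187 m.

187 m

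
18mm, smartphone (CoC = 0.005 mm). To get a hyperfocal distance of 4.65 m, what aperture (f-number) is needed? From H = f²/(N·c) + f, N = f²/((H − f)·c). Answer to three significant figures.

Rearrange H = f²/(N·c) + f for N: N = f² / ((H − f)·c).
N = 18² / ((4650 − 18) × 0.005) = 324 / 23.16 ≈ 14.

f/14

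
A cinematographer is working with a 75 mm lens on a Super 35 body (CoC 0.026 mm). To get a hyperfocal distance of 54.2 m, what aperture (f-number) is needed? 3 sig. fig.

f/4

Rearrange H = f²/(N·c) + f for N: N = f² / ((H − f)·c).
N = 75² / ((54200 − 75) × 0.026) = 5625 / 1407 ≈ 4.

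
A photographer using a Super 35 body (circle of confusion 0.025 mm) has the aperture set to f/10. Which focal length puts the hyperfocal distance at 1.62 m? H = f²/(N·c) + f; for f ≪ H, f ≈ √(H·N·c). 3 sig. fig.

20.0 mm

From H = f²/(N·c) + f, with f ≪ H: f ≈ √(H·N·c) = √(1620 × 10 × 0.025) = √405.00 ≈ 20.12 mm.
Exact: f² + N·c·f − N·c·H = 0 ⇒ f = (−N·c + √((N·c)² + 4·N·c·H))/2 = (−0.25 + √1620.1)/2 ≈ 20.000 mm ≈ 20.0 mm.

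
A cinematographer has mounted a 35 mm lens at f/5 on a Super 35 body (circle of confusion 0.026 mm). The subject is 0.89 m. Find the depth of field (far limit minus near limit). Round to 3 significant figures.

Hyperfocal distance H = f²/(N·c) + f = 35²/(5 × 0.026) + 35 = 1225/0.13 + 35 ≈ 9458.1 mm ≈ 9.458 m.
Near limit Dn = s·(H − f)/(H + s − 2f) = 890 × (9458.1 − 35) / (9458.1 + 890 − 2 × 35) = 890 × 9423.1 / 10278.1 ≈ 815.96 mm.
Far limit Df = s·(H − f)/(H − s) = 890 × (9458.1 − 35) / (9458.1 − 890) = 890 × 9423.1 / 8568.1 ≈ 978.81 mm.
Depth of field = Df − Dn = 978.81 − 815.96 ≈ 162.85 mm.

163 mm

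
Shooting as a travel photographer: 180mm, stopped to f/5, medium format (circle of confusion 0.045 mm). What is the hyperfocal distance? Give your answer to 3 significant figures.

144 m

Hyperfocal distance H = f²/(N·c) + f = 180²/(5 × 0.045) + 180 = 32400/0.225 + 180 ≈ 144180.0 mm ≈ 144 m.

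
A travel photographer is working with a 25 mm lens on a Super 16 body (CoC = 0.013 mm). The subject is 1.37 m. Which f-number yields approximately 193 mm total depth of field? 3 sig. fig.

Write h = H − f = f²/(N·c). The thin-lens limits are Dn = s·h/(h + (s−f)) and Df = s·h/(h − (s−f)), so DoF = Df − Dn = 2·s·(s−f)·h / (h² − (s−f)²).
That is a quadratic in h: DoF·h² − 2·s·(s−f)·h − DoF·(s−f)² = 0 ⇒ h = (s−f)·(s + √(s² + DoF²)) / DoF = 1345 × (1370 + √(1370² + 193²)) / 193 = 1345 × (1370 + 1383.53) / 193 ≈ 19189 mm.
Then N = f²/(c·h) = 25² / (0.013 × 19189) = 625 / 249.46 ≈ 2.51.

f/2.51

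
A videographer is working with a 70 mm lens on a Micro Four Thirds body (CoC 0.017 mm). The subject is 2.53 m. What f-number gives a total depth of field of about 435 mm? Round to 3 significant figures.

Write h = H − f = f²/(N·c). The thin-lens limits are Dn = s·h/(h + (s−f)) and Df = s·h/(h − (s−f)), so DoF = Df − Dn = 2·s·(s−f)·h / (h² − (s−f)²).
That is a quadratic in h: DoF·h² − 2·s·(s−f)·h − DoF·(s−f)² = 0 ⇒ h = (s−f)·(s + √(s² + DoF²)) / DoF = 2460 × (2530 + √(2530² + 435²)) / 435 = 2460 × (2530 + 2567.12) / 435 ≈ 28825 mm.
Then N = f²/(c·h) = 70² / (0.017 × 28825) = 4900 / 490.03 ≈ 10.

f/10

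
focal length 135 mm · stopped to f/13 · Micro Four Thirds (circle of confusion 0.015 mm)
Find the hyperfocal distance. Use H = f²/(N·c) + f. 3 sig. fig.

Hyperfocal distance H = f²/(N·c) + f = 135²/(13 × 0.015) + 135 = 18225/0.195 + 135 ≈ 93596.5 mm ≈ 93.6 m.

93.6 m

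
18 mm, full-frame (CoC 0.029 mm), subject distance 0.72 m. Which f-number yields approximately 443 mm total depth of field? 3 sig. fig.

f/4.50

Write h = H − f = f²/(N·c). The thin-lens limits are Dn = s·h/(h + (s−f)) and Df = s·h/(h − (s−f)), so DoF = Df − Dn = 2·s·(s−f)·h / (h² − (s−f)²).
That is a quadratic in h: DoF·h² − 2·s·(s−f)·h − DoF·(s−f)² = 0 ⇒ h = (s−f)·(s + √(s² + DoF²)) / DoF = 702 × (720 + √(720² + 443²)) / 443 = 702 × (720 + 845.369) / 443 ≈ 2480.6 mm.
Then N = f²/(c·h) = 18² / (0.029 × 2480.6) = 324 / 71.936 ≈ 4.50.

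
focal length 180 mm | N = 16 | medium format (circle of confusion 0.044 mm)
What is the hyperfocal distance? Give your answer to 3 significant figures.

46.2 m

Hyperfocal distance H = f²/(N·c) + f = 180²/(16 × 0.044) + 180 = 32400/0.704 + 180 ≈ 46202.7 mm ≈ 46.2 m.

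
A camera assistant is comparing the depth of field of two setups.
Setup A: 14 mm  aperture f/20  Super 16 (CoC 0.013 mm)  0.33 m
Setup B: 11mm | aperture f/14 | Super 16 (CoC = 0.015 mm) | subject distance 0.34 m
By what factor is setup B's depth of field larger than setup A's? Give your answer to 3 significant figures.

1.72

Setup A: H = 14²/(20×0.013) + 14 ≈ 767.8 mm; DoF = Df − Dn = 568.17 − 232.53 ≈ 335.64 mm.
Setup B: H = 11²/(14×0.015) + 11 ≈ 587.2 mm; DoF = Df − Dn = 792.53 − 216.42 ≈ 576.11 mm.
Ratio = 576.11 / 335.64 ≈ 1.72.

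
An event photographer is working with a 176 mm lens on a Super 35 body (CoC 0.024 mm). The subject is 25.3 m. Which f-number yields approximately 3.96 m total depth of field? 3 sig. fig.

f/4

Write h = H − f = f²/(N·c). The thin-lens limits are Dn = s·h/(h + (s−f)) and Df = s·h/(h − (s−f)), so DoF = Df − Dn = 2·s·(s−f)·h / (h² − (s−f)²).
That is a quadratic in h: DoF·h² − 2·s·(s−f)·h − DoF·(s−f)² = 0 ⇒ h = (s−f)·(s + √(s² + DoF²)) / DoF = 25124 × (25300 + √(25300² + 3960²)) / 3960 = 25124 × (25300 + 25608.0) / 3960 ≈ 322983 mm.
Then N = f²/(c·h) = 176² / (0.024 × 322983) = 30976 / 7751.6 ≈ 4.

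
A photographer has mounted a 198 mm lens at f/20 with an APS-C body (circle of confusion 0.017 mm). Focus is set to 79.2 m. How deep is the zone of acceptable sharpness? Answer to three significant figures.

205 m

Hyperfocal distance H = f²/(N·c) + f = 198²/(20 × 0.017) + 198 = 39204/0.34 + 198 ≈ 115503.9 mm ≈ 115.5 m.
Near limit Dn = s·(H − f)/(H + s − 2f) = 79200 × (115503.9 − 198) / (115503.9 + 79200 − 2 × 198) = 79200 × 115305.9 / 194307.9 ≈ 46999 mm.
Far limit Df = s·(H − f)/(H − s) = 79200 × (115503.9 − 198) / (115503.9 − 79200) = 79200 × 115305.9 / 36303.9 ≈ 251550 mm.
Depth of field = Df − Dn = 251550 − 46999 ≈ 204551 mm ≈ 205 m.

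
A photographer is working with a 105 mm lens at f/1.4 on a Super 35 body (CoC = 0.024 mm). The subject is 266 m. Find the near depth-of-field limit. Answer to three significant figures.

147 m

Hyperfocal distance H = f²/(N·c) + f = 105²/(1.4 × 0.024) + 105 = 11025/0.0336 + 105 ≈ 328230.0 mm ≈ 328.2 m.
Near limit Dn = s·(H − f)/(H + s − 2f) = 266000 × (328230.0 − 105) / (328230.0 + 266000 − 2 × 105) = 266000 × 328125.0 / 594020.0 ≈ 146933 mm ≈ 147 m.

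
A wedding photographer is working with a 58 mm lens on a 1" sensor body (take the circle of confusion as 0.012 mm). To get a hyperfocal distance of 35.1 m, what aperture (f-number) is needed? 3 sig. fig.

Rearrange H = f²/(N·c) + f for N: N = f² / ((H − f)·c).
N = 58² / ((35100 − 58) × 0.012) = 3364 / 420.5 ≈ 8.

f/8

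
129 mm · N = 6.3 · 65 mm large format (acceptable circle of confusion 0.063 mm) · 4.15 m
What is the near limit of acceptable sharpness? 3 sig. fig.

Hyperfocal distance H = f²/(N·c) + f = 129²/(6.3 × 0.063) + 129 = 16641/0.3969 + 129 ≈ 42056.4 mm ≈ 42.06 m.
Near limit Dn = s·(H − f)/(H + s − 2f) = 4150 × (42056.4 − 129) / (42056.4 + 4150 − 2 × 129) = 4150 × 41927.4 / 45948.4 ≈ 3786.8 mm ≈ 3.79 m.

3.79 m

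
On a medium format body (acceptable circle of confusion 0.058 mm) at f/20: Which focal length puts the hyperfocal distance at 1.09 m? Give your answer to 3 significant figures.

From H = f²/(N·c) + f, with f ≪ H: f ≈ √(H·N·c) = √(1090 × 20 × 0.058) = √1264.4 ≈ 35.56 mm.
Exact: f² + N·c·f − N·c·H = 0 ⇒ f = (−N·c + √((N·c)² + 4·N·c·H))/2 = (−1.16 + √5058.9)/2 ≈ 34.983 mm ≈ 35.0 mm.

35.0 mm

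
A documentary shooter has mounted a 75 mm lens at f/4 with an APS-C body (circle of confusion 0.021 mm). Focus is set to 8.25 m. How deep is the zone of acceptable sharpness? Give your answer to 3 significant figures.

2.04 m

Hyperfocal distance H = f²/(N·c) + f = 75²/(4 × 0.021) + 75 = 5625/0.084 + 75 ≈ 67039.3 mm ≈ 67.04 m.
Near limit Dn = s·(H − f)/(H + s − 2f) = 8250 × (67039.3 − 75) / (67039.3 + 8250 − 2 × 75) = 8250 × 66964.3 / 75139.3 ≈ 7352.4 mm.
Far limit Df = s·(H − f)/(H − s) = 8250 × (67039.3 − 75) / (67039.3 − 8250) = 8250 × 66964.3 / 58789.3 ≈ 9397.2 mm.
Depth of field = Df − Dn = 9397.2 − 7352.4 ≈ 2044.8 mm ≈ 2.04 m.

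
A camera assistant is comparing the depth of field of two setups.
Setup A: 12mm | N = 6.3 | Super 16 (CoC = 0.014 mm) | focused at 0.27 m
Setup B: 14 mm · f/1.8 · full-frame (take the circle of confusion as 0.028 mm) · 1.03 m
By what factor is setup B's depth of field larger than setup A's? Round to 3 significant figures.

Setup A: H = 12²/(6.3×0.014) + 12 ≈ 1644.7 mm; DoF = Df − Dn = 320.675 − 233.156 ≈ 87.519 mm.
Setup B: H = 14²/(1.8×0.028) + 14 ≈ 3902.9 mm; DoF = Df − Dn = 1394.26 − 816.65 ≈ 577.61 mm.
Ratio = 577.61 / 87.519 ≈ 6.60.

6.60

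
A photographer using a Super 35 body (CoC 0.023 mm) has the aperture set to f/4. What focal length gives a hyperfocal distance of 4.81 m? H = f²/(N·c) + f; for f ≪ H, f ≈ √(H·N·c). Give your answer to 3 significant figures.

21.0 mm

From H = f²/(N·c) + f, with f ≪ H: f ≈ √(H·N·c) = √(4810 × 4 × 0.023) = √442.52 ≈ 21.04 mm.
The +f correction barely moves this — solving exactly, f² + N·c·f − N·c·H = 0 ⇒ f = (−N·c + √((N·c)² + 4·N·c·H))/2 = (−0.092 + √1770.1)/2 ≈ 20.990 mm, so f ≈ 21.0 mm.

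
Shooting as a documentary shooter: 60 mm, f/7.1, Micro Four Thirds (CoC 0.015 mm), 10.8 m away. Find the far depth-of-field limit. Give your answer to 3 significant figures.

15.8 m

Hyperfocal distance H = f²/(N·c) + f = 60²/(7.1 × 0.015) + 60 = 3600/0.1065 + 60 ≈ 33862.8 mm ≈ 33.86 m.
Far limit Df = s·(H − f)/(H − s) = 10800 × (33862.8 − 60) / (33862.8 − 10800) = 10800 × 33802.8 / 23062.8 ≈ 15829 mm ≈ 15.8 m.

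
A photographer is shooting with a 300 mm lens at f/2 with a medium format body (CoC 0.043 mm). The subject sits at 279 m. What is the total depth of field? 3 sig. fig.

160 m

Hyperfocal distance H = f²/(N·c) + f = 300²/(2 × 0.043) + 300 = 90000/0.086 + 300 ≈ 1046811.6 mm ≈ 1047 m.
Near limit Dn = s·(H − f)/(H + s − 2f) = 279000 × (1046811.6 − 300) / (1046811.6 + 279000 − 2 × 300) = 279000 × 1046511.6 / 1325211.6 ≈ 220325 mm.
Far limit Df = s·(H − f)/(H − s) = 279000 × (1046811.6 − 300) / (1046811.6 − 279000) = 279000 × 1046511.6 / 767811.6 ≈ 380271 mm.
Depth of field = Df − Dn = 380271 − 220325 ≈ 159946 mm ≈ 160 m.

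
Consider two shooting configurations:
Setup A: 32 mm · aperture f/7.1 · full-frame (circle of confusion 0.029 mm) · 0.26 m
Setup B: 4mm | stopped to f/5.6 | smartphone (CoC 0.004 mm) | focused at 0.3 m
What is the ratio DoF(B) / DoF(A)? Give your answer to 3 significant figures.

Setup A: H = 32²/(7.1×0.029) + 32 ≈ 5005.3 mm; DoF = Df − Dn = 272.492 − 248.603 ≈ 23.889 mm.
Setup B: H = 4²/(5.6×0.004) + 4 ≈ 718.3 mm; DoF = Df − Dn = 512.30 − 212.10 ≈ 300.20 mm.
Ratio = 300.20 / 23.889 ≈ 12.6.

12.6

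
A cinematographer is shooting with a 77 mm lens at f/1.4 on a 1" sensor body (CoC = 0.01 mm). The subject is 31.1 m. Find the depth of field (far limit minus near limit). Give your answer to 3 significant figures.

Hyperfocal distance H = f²/(N·c) + f = 77²/(1.4 × 0.01) + 77 = 5929/0.014 + 77 ≈ 423577.0 mm ≈ 423.6 m.
Near limit Dn = s·(H − f)/(H + s − 2f) = 31100 × (423577.0 − 77) / (423577.0 + 31100 − 2 × 77) = 31100 × 423500.0 / 454523.0 ≈ 28977.3 mm.
Far limit Df = s·(H − f)/(H − s) = 31100 × (423577.0 − 77) / (423577.0 − 31100) = 31100 × 423500.0 / 392477.0 ≈ 33558.3 mm.
Depth of field = Df − Dn = 33558.3 − 28977.3 ≈ 4581.0 mm ≈ 4.58 m.

4.58 m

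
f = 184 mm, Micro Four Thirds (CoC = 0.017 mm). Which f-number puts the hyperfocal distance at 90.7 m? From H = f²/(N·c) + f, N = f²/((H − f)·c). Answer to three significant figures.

Rearrange H = f²/(N·c) + f for N: N = f² / ((H − f)·c).
N = 184² / ((90700 − 184) × 0.017) = 33856 / 1539 ≈ 22.

f/22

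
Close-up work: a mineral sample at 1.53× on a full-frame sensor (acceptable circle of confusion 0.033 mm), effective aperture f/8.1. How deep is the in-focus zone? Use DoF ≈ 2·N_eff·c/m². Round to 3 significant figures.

0.228 mm

At magnification m, DoF ≈ 2·N_eff·c/m² = 2 × 8.1 × 0.033 / 1.53² = 0.5346 / 2.341 ≈ 0.228 mm.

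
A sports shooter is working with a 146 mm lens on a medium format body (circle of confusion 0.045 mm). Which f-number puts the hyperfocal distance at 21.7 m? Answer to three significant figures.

f/22

Rearrange H = f²/(N·c) + f for N: N = f² / ((H − f)·c).
N = 146² / ((21700 − 146) × 0.045) = 21316 / 969.9 ≈ 22.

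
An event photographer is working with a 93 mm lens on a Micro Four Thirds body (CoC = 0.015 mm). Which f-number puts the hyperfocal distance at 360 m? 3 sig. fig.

f/1.60

Rearrange H = f²/(N·c) + f for N: N = f² / ((H − f)·c).
N = 93² / ((360000 − 93) × 0.015) = 8649 / 5399 ≈ 1.60.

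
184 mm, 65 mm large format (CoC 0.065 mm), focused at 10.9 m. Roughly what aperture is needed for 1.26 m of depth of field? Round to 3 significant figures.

f/2.80

Write h = H − f = f²/(N·c). The thin-lens limits are Dn = s·h/(h + (s−f)) and Df = s·h/(h − (s−f)), so DoF = Df − Dn = 2·s·(s−f)·h / (h² − (s−f)²).
That is a quadratic in h: DoF·h² − 2·s·(s−f)·h − DoF·(s−f)² = 0 ⇒ h = (s−f)·(s + √(s² + DoF²)) / DoF = 10716 × (10900 + √(10900² + 1260²)) / 1260 = 10716 × (10900 + 10972.6) / 1260 ≈ 186021 mm.
Then N = f²/(c·h) = 184² / (0.065 × 186021) = 33856 / 12091 ≈ 2.80.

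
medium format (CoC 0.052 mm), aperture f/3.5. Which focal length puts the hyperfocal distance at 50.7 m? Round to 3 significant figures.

From H = f²/(N·c) + f, with f ≪ H: f ≈ √(H·N·c) = √(50700 × 3.5 × 0.052) = √9227.4 ≈ 96.06 mm.
Exact: f² + N·c·f − N·c·H = 0 ⇒ f = (−N·c + √((N·c)² + 4·N·c·H))/2 = (−0.182 + √36910)/2 ≈ 95.968 mm ≈ 96.0 mm.

96.0 mm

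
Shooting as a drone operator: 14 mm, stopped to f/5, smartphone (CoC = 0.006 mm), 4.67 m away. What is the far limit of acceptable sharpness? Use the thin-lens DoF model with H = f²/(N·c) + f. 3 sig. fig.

Hyperfocal distance H = f²/(N·c) + f = 14²/(5 × 0.006) + 14 = 196/0.03 + 14 ≈ 6547.3 mm ≈ 6.547 m.
Far limit Df = s·(H − f)/(H − s) = 4670 × (6547.3 − 14) / (6547.3 − 4670) = 4670 × 6533.3 / 1877.3 ≈ 16252 mm ≈ 16.3 m.

16.3 m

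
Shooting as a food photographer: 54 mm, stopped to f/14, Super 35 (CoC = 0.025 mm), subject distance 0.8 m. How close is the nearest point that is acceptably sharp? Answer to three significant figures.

Hyperfocal distance H = f²/(N·c) + f = 54²/(14 × 0.025) + 54 = 2916/0.35 + 54 ≈ 8385.4 mm ≈ 8.385 m.
Near limit Dn = s·(H − f)/(H + s − 2f) = 800 × (8385.4 − 54) / (8385.4 + 800 − 2 × 54) = 800 × 8331.4 / 9077.4 ≈ 734.25 mm ≈ 0.734 m.

0.734 m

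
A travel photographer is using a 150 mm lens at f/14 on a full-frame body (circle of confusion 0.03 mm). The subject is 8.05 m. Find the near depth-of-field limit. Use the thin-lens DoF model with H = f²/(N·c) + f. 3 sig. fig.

Hyperfocal distance H = f²/(N·c) + f = 150²/(14 × 0.03) + 150 = 22500/0.42 + 150 ≈ 53721.4 mm ≈ 53.72 m.
Near limit Dn = s·(H − f)/(H + s − 2f) = 8050 × (53721.4 − 150) / (53721.4 + 8050 − 2 × 150) = 8050 × 53571.4 / 61471.4 ≈ 7015.5 mm ≈ 7.02 m.

7.02 m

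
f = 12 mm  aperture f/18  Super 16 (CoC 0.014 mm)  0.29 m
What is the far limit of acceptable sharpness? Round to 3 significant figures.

Hyperfocal distance H = f²/(N·c) + f = 12²/(18 × 0.014) + 12 = 144/0.252 + 12 ≈ 583.4 mm ≈ 0.583 m.
Far limit Df = s·(H − f)/(H − s) = 290 × (583.4 − 12) / (583.4 − 290) = 290 × 571.4 / 293.4 ≈ 564.75 mm ≈ 0.565 m.

0.565 m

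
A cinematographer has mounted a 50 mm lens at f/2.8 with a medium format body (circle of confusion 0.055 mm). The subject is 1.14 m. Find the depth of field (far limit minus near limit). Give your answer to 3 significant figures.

154 mm

Hyperfocal distance H = f²/(N·c) + f = 50²/(2.8 × 0.055) + 50 = 2500/0.154 + 50 ≈ 16283.8 mm ≈ 16.28 m.
Near limit Dn = s·(H − f)/(H + s − 2f) = 1140 × (16283.8 − 50) / (16283.8 + 1140 − 2 × 50) = 1140 × 16233.8 / 17323.8 ≈ 1068.27 mm.
Far limit Df = s·(H − f)/(H − s) = 1140 × (16283.8 − 50) / (16283.8 − 1140) = 1140 × 16233.8 / 15143.8 ≈ 1222.05 mm.
Depth of field = Df − Dn = 1222.05 − 1068.27 ≈ 153.78 mm.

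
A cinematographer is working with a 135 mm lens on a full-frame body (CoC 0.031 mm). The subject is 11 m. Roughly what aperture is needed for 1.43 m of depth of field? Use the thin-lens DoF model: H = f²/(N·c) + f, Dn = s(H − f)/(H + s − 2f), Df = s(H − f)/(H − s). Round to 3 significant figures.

Write h = H − f = f²/(N·c). The thin-lens limits are Dn = s·h/(h + (s−f)) and Df = s·h/(h − (s−f)), so DoF = Df − Dn = 2·s·(s−f)·h / (h² − (s−f)²).
That is a quadratic in h: DoF·h² − 2·s·(s−f)·h − DoF·(s−f)² = 0 ⇒ h = (s−f)·(s + √(s² + DoF²)) / DoF = 10865 × (11000 + √(11000² + 1430²)) / 1430 = 10865 × (11000 + 11092.6) / 1430 ≈ 167857 mm.
Then N = f²/(c·h) = 135² / (0.031 × 167857) = 18225 / 5203.6 ≈ 3.50.

f/3.50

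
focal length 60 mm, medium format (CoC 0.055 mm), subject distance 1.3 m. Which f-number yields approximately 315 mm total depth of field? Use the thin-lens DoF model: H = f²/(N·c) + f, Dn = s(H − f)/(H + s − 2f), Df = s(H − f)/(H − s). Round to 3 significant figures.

f/6.30

Write h = H − f = f²/(N·c). The thin-lens limits are Dn = s·h/(h + (s−f)) and Df = s·h/(h − (s−f)), so DoF = Df − Dn = 2·s·(s−f)·h / (h² − (s−f)²).
That is a quadratic in h: DoF·h² − 2·s·(s−f)·h − DoF·(s−f)² = 0 ⇒ h = (s−f)·(s + √(s² + DoF²)) / DoF = 1240 × (1300 + √(1300² + 315²)) / 315 = 1240 × (1300 + 1337.62) / 315 ≈ 10383 mm.
Then N = f²/(c·h) = 60² / (0.055 × 10383) = 3600 / 571.07 ≈ 6.30.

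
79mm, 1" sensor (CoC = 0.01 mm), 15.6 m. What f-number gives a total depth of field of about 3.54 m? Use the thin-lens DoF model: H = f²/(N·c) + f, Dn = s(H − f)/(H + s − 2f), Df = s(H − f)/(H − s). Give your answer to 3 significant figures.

f/4.51

Write h = H − f = f²/(N·c). The thin-lens limits are Dn = s·h/(h + (s−f)) and Df = s·h/(h − (s−f)), so DoF = Df − Dn = 2·s·(s−f)·h / (h² − (s−f)²).
That is a quadratic in h: DoF·h² − 2·s·(s−f)·h − DoF·(s−f)² = 0 ⇒ h = (s−f)·(s + √(s² + DoF²)) / DoF = 15521 × (15600 + √(15600² + 3540²)) / 3540 = 15521 × (15600 + 15996.6) / 3540 ≈ 138534 mm.
Then N = f²/(c·h) = 79² / (0.01 × 138534) = 6241 / 1385.3 ≈ 4.51.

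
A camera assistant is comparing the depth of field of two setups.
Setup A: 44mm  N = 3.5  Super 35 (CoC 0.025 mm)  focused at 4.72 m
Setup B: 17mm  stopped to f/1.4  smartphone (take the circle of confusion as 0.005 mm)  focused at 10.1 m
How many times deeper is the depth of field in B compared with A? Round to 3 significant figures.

Setup A: H = 44²/(3.5×0.025) + 44 ≈ 22169.7 mm; DoF = Df − Dn = 5984.8 − 3896.5 ≈ 2088.3 mm.
Setup B: H = 17²/(1.4×0.005) + 17 ≈ 41302.7 mm; DoF = Df − Dn = 13363.8 − 8117.5 ≈ 5246.3 mm.
Ratio = 5246.3 / 2088.3 ≈ 2.51.

2.51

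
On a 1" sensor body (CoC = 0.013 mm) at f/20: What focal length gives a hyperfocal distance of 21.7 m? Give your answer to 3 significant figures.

75.0 mm

From H = f²/(N·c) + f, with f ≪ H: f ≈ √(H·N·c) = √(21700 × 20 × 0.013) = √5642.0 ≈ 75.11 mm.
Exact: f² + N·c·f − N·c·H = 0 ⇒ f = (−N·c + √((N·c)² + 4·N·c·H))/2 = (−0.26 + √22568)/2 ≈ 74.983 mm ≈ 75.0 mm.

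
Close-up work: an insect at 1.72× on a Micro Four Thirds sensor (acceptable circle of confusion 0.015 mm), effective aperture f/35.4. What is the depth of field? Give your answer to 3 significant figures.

At magnification m, DoF ≈ 2·N_eff·c/m² = 2 × 35.4 × 0.015 / 1.72² = 1.062 / 2.958 ≈ 0.359 mm.

0.359 mm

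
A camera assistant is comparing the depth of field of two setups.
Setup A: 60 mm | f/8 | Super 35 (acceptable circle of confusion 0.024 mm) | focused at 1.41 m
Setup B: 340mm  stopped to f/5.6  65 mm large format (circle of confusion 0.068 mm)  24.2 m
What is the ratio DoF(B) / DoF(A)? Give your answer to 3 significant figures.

Setup A: H = 60²/(8×0.024) + 60 ≈ 18810.0 mm; DoF = Df − Dn = 1519.40 − 1315.30 ≈ 204.10 mm.
Setup B: H = 340²/(5.6×0.068) + 340 ≈ 303911.4 mm; DoF = Df − Dn = 26264.3 − 22436.5 ≈ 3827.8 mm.
Ratio = 3827.8 / 204.10 ≈ 18.8.

18.8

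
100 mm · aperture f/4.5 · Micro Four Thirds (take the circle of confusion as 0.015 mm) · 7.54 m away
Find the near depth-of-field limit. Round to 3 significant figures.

7.18 m

Hyperfocal distance H = f²/(N·c) + f = 100²/(4.5 × 0.015) + 100 = 10000/0.0675 + 100 ≈ 148248.1 mm ≈ 148.2 m.
Near limit Dn = s·(H − f)/(H + s − 2f) = 7540 × (148248.1 − 100) / (148248.1 + 7540 − 2 × 100) = 7540 × 148148.1 / 155588.1 ≈ 7179.4 mm ≈ 7.18 m.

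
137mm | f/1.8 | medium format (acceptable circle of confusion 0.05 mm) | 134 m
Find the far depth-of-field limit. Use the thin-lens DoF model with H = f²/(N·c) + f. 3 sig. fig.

374 m

Hyperfocal distance H = f²/(N·c) + f = 137²/(1.8 × 0.05) + 137 = 18769/0.09 + 137 ≈ 208681.4 mm ≈ 208.7 m.
Far limit Df = s·(H − f)/(H − s) = 134000 × (208681.4 − 137) / (208681.4 − 134000) = 134000 × 208544.4 / 74681.4 ≈ 374189 mm ≈ 374 m.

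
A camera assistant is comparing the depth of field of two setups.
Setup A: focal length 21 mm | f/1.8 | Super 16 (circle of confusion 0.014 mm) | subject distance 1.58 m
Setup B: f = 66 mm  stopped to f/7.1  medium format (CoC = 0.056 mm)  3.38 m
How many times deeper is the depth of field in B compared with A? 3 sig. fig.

Setup A: H = 21²/(1.8×0.014) + 21 ≈ 17521.0 mm; DoF = Df − Dn = 1734.52 − 1450.76 ≈ 283.76 mm.
Setup B: H = 66²/(7.1×0.056) + 66 ≈ 11021.7 mm; DoF = Df − Dn = 4845.8 − 2595.0 ≈ 2250.8 mm.
Ratio = 2250.8 / 283.76 ≈ 7.93.

7.93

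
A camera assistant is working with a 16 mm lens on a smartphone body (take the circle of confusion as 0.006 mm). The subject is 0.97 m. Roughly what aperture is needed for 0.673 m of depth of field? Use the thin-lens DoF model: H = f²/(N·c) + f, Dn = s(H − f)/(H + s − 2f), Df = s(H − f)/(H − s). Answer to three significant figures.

f/14

Write h = H − f = f²/(N·c). The thin-lens limits are Dn = s·h/(h + (s−f)) and Df = s·h/(h − (s−f)), so DoF = Df − Dn = 2·s·(s−f)·h / (h² − (s−f)²).
That is a quadratic in h: DoF·h² − 2·s·(s−f)·h − DoF·(s−f)² = 0 ⇒ h = (s−f)·(s + √(s² + DoF²)) / DoF = 954 × (970 + √(970² + 673²)) / 673 = 954 × (970 + 1180.61) / 673 ≈ 3048.6 mm.
Then N = f²/(c·h) = 16² / (0.006 × 3048.6) = 256 / 18.291 ≈ 14.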